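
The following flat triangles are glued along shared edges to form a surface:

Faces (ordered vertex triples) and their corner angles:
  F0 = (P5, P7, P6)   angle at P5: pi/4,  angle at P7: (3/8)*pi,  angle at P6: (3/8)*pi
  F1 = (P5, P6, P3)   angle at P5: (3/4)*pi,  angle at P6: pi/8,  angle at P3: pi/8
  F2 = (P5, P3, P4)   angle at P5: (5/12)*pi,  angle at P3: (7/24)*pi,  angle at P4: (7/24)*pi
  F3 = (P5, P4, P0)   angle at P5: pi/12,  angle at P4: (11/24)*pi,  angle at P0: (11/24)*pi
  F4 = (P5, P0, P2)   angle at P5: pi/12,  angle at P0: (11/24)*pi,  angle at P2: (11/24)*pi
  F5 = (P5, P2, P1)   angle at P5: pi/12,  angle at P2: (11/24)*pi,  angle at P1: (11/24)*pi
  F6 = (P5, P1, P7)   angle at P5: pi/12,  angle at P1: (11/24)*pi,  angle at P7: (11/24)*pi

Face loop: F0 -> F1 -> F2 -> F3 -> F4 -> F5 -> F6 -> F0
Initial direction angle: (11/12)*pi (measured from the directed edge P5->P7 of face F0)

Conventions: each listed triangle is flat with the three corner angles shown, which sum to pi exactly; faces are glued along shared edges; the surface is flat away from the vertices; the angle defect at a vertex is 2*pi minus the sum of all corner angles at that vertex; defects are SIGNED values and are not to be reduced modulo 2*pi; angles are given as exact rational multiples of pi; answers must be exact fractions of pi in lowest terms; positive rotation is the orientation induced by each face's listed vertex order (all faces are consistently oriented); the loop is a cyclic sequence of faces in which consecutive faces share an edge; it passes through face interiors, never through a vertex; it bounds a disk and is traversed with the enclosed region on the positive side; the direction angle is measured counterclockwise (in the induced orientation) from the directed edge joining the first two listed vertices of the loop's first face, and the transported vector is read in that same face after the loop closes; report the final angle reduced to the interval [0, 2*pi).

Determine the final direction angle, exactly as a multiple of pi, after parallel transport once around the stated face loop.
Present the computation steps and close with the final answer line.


enclosed vertex P5: corner angles sum to (7/4)*pi, defect = 2*pi - (7/4)*pi = pi/4
adding the enclosed defects to the starting angle (mod 2*pi, induced orientation) gives the holonomy
final angle = (11/12)*pi + pi/4 = (7/6)*pi (mod 2*pi)

Answer: final direction angle = (7/6)*pi


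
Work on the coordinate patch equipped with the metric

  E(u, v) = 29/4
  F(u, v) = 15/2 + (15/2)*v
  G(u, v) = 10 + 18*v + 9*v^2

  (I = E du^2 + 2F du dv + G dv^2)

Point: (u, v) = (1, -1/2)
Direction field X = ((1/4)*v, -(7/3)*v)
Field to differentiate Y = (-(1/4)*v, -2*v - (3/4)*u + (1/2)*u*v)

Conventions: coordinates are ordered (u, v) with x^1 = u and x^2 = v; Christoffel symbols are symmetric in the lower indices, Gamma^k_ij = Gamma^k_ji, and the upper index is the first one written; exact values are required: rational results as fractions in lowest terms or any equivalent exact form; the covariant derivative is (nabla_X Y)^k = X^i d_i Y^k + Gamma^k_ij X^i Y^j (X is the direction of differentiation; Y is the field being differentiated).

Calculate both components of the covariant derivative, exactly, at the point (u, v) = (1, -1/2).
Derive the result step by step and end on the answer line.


E = 29/4, F = 15/4, G = 13/4 at the point
E_u = 0, E_v = 0, F_u = 0, F_v = 15/2, G_u = 0, G_v = 9
EG - F^2 = 19/2;  g^inv = (2/19) * [[13/4, -15/4], [-15/4, 29/4]]
first-kind symbols [ij,l] = (1/2)(d_i g_jl + d_j g_il - d_l g_ij): [uu,u] = E_u/2 = 0, [uu,v] = F_u - E_v/2 = 0, [uv,u] = E_v/2 = 0, [uv,v] = G_u/2 = 0, [vv,u] = F_v - G_u/2 = 15/2, [vv,v] = G_v/2 = 9/2
Gamma^u_ij = (G*[ij,u] - F*[ij,v])/(EG - F^2), Gamma^v_ij = (E*[ij,v] - F*[ij,u])/(EG - F^2)
Gamma_uuu = 0, Gamma_uuv = 0, Gamma_uvv = 15/19, Gamma_vuu = 0, Gamma_vuv = 0, Gamma_vvv = 9/19
X = (-1/8, 7/6), Y = (1/8, 0) at the point

Answer: (nabla_X Y)^u = -7/24, (nabla_X Y)^v = -13/8


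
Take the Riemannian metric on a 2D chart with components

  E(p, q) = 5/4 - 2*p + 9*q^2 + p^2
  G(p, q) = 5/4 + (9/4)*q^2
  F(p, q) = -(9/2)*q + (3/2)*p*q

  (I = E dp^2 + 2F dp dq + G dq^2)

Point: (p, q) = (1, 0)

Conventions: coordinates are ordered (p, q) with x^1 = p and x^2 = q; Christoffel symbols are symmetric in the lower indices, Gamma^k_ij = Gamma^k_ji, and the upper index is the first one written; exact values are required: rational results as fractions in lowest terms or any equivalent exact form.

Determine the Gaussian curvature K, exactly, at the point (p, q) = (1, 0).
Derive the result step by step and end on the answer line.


E = 1/4, F = 0, G = 5/4, EG - F^2 = 5/16 at the point
E_p = 0, E_q = 0, F_p = 0, F_q = -3, G_p = 0, G_q = 0
E_qq = 18, F_pq = 3/2, G_pp = 0
By Brioschi, K is (det M1 - det M2) divided by (EG - F^2) squared.
M1 = [[-E_qq/2 + F_pq - G_pp/2, E_p/2, F_p - E_q/2], [F_q - G_p/2, E, F], [G_q/2, F, G]] = [[-15/2, 0, 0], [-3, 1/4, 0], [0, 0, 5/4]]; det M1 = -75/32
M2 = [[0, E_q/2, G_p/2], [E_q/2, E, F], [G_p/2, F, G]] = [[0, 0, 0], [0, 1/4, 0], [0, 0, 5/4]]; det M2 = 0
det M1 - det M2 = -75/32; K = -75/32 / (5/16)^2 = -24

Answer: K = -24


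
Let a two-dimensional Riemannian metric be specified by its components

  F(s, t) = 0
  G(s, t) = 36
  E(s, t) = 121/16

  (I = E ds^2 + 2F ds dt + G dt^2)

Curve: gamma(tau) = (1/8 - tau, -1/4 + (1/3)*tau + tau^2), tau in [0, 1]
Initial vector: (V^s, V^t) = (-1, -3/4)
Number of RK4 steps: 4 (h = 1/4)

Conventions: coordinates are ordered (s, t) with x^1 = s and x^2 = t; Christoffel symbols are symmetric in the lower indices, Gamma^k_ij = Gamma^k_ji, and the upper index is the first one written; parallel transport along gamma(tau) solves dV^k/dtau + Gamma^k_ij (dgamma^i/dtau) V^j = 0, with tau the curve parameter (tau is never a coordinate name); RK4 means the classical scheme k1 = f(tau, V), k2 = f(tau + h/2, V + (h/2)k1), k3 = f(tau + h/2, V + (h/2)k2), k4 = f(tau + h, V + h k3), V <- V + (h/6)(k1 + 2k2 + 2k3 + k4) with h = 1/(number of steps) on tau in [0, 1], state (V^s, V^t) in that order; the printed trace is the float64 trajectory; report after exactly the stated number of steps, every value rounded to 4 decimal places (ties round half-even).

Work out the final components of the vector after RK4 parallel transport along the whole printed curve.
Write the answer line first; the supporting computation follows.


Answer: V^s = -1.0000, V^t = -0.7500

gamma'(tau) = (-1, 1/3 + 2*tau); f(tau, V)^k = -Gamma^k_ij(gamma(tau)) gamma'^i(tau) V^j; h = 1/4; intermediate values shown to 6 dp
curve data and Christoffel symbols at the stage parameters:
  tau = 0.000000: gamma = (0.125000, -0.250000), gamma' = (-1.000000, 0.333333); Gamma_sss = 0.000000, Gamma_sst = 0.000000, Gamma_stt = 0.000000, Gamma_tss = 0.000000, Gamma_tst = 0.000000, Gamma_ttt = 0.000000
  tau = 0.125000: gamma = (0.000000, -0.192708), gamma' = (-1.000000, 0.583333); Gamma_sss = 0.000000, Gamma_sst = 0.000000, Gamma_stt = 0.000000, Gamma_tss = 0.000000, Gamma_tst = 0.000000, Gamma_ttt = 0.000000
  tau = 0.250000: gamma = (-0.125000, -0.104167), gamma' = (-1.000000, 0.833333); Gamma_sss = 0.000000, Gamma_sst = 0.000000, Gamma_stt = 0.000000, Gamma_tss = 0.000000, Gamma_tst = 0.000000, Gamma_ttt = 0.000000
  tau = 0.375000: gamma = (-0.250000, 0.015625), gamma' = (-1.000000, 1.083333); Gamma_sss = 0.000000, Gamma_sst = 0.000000, Gamma_stt = 0.000000, Gamma_tss = 0.000000, Gamma_tst = 0.000000, Gamma_ttt = 0.000000
  tau = 0.500000: gamma = (-0.375000, 0.166667), gamma' = (-1.000000, 1.333333); Gamma_sss = 0.000000, Gamma_sst = 0.000000, Gamma_stt = 0.000000, Gamma_tss = 0.000000, Gamma_tst = 0.000000, Gamma_ttt = 0.000000
  tau = 0.625000: gamma = (-0.500000, 0.348958), gamma' = (-1.000000, 1.583333); Gamma_sss = 0.000000, Gamma_sst = 0.000000, Gamma_stt = 0.000000, Gamma_tss = 0.000000, Gamma_tst = 0.000000, Gamma_ttt = 0.000000
  tau = 0.750000: gamma = (-0.625000, 0.562500), gamma' = (-1.000000, 1.833333); Gamma_sss = 0.000000, Gamma_sst = 0.000000, Gamma_stt = 0.000000, Gamma_tss = 0.000000, Gamma_tst = 0.000000, Gamma_ttt = 0.000000
  tau = 0.875000: gamma = (-0.750000, 0.807292), gamma' = (-1.000000, 2.083333); Gamma_sss = 0.000000, Gamma_sst = 0.000000, Gamma_stt = 0.000000, Gamma_tss = 0.000000, Gamma_tst = 0.000000, Gamma_ttt = 0.000000
  tau = 1.000000: gamma = (-0.875000, 1.083333), gamma' = (-1.000000, 2.333333); Gamma_sss = 0.000000, Gamma_sst = 0.000000, Gamma_stt = 0.000000, Gamma_tss = 0.000000, Gamma_tst = 0.000000, Gamma_ttt = 0.000000
step 0: V^s = -1.0000, V^t = -0.7500
step 1: k1 = (0.000000, 0.000000), k2 = (0.000000, 0.000000), k3 = (0.000000, 0.000000), k4 = (0.000000, 0.000000); V <- V + (h/6)(k1 + 2k2 + 2k3 + k4): V^s = -1.0000, V^t = -0.7500
step 2: k1 = (0.000000, 0.000000), k2 = (0.000000, 0.000000), k3 = (0.000000, 0.000000), k4 = (0.000000, 0.000000); V <- V + (h/6)(k1 + 2k2 + 2k3 + k4): V^s = -1.0000, V^t = -0.7500
step 3: k1 = (0.000000, 0.000000), k2 = (0.000000, 0.000000), k3 = (0.000000, 0.000000), k4 = (0.000000, 0.000000); V <- V + (h/6)(k1 + 2k2 + 2k3 + k4): V^s = -1.0000, V^t = -0.7500
step 4: k1 = (0.000000, 0.000000), k2 = (0.000000, 0.000000), k3 = (0.000000, 0.000000), k4 = (0.000000, 0.000000); V <- V + (h/6)(k1 + 2k2 + 2k3 + k4): V^s = -1.0000, V^t = -0.7500


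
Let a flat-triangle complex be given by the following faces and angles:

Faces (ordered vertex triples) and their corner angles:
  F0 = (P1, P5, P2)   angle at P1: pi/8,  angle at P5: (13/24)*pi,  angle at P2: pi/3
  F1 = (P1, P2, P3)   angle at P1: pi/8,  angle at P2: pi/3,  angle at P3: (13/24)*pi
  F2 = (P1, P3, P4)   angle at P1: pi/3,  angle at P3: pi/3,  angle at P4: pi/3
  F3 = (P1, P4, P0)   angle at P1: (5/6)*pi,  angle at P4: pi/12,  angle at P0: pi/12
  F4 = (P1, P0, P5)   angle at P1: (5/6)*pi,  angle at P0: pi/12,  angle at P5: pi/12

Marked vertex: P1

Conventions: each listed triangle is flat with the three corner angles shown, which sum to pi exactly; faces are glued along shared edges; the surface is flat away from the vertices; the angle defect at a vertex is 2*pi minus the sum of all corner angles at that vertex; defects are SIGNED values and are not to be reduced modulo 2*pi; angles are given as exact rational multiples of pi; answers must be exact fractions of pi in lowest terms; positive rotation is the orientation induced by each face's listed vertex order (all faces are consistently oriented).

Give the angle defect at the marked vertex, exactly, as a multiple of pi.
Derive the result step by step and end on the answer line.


Sum of corner angles at P1: (9/4)*pi
defect = 2*pi - (9/4)*pi

Answer: defect(P1) = -pi/4


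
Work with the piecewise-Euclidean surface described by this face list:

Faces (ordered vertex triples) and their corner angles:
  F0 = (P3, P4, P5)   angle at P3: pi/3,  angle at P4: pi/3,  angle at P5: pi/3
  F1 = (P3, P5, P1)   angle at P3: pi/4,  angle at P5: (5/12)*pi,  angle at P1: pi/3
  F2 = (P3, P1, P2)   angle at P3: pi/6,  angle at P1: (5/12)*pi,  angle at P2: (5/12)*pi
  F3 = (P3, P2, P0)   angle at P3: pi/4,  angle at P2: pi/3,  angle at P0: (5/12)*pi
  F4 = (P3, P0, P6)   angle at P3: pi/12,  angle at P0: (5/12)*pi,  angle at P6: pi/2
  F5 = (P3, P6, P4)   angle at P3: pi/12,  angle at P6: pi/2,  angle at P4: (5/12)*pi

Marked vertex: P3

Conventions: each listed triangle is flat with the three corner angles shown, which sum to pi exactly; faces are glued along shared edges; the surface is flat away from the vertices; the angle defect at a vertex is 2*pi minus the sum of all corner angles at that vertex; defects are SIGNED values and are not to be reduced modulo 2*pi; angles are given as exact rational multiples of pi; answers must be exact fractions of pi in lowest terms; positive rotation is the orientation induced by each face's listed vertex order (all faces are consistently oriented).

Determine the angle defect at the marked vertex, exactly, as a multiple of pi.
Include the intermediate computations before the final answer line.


Sum of corner angles at P3: (7/6)*pi
defect = 2*pi - (7/6)*pi

Answer: defect(P3) = (5/6)*pi


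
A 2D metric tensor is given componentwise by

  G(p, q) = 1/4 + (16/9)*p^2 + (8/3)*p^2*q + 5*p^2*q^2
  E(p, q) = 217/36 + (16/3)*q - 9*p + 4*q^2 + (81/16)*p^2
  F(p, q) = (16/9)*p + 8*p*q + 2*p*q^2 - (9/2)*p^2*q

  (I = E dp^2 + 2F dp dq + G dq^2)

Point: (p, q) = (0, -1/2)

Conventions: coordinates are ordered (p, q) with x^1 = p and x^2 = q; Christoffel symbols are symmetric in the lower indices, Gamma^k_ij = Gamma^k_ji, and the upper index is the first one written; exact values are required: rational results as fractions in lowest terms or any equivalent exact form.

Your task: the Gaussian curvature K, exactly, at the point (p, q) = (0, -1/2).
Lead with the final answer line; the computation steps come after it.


Answer: K = 9212/24649

E = 157/36, F = 0, G = 1/4, EG - F^2 = 157/144 at the point
E_p = -9, E_q = 4/3, F_p = -31/18, F_q = 0, G_p = 0, G_q = 0
E_qq = 8, F_pq = 6, G_pp = 61/18
By Brioschi, K is (det M1 - det M2) divided by (EG - F^2) squared.
M1 = [[-E_qq/2 + F_pq - G_pp/2, E_p/2, F_p - E_q/2], [F_q - G_p/2, E, F], [G_q/2, F, G]] = [[11/36, -9/2, -43/18], [0, 157/36, 0], [0, 0, 1/4]]; det M1 = 1727/5184
M2 = [[0, E_q/2, G_p/2], [E_q/2, E, F], [G_p/2, F, G]] = [[0, 2/3, 0], [2/3, 157/36, 0], [0, 0, 1/4]]; det M2 = -1/9
det M1 - det M2 = 2303/5184; K = 2303/5184 / (157/144)^2 = 9212/24649


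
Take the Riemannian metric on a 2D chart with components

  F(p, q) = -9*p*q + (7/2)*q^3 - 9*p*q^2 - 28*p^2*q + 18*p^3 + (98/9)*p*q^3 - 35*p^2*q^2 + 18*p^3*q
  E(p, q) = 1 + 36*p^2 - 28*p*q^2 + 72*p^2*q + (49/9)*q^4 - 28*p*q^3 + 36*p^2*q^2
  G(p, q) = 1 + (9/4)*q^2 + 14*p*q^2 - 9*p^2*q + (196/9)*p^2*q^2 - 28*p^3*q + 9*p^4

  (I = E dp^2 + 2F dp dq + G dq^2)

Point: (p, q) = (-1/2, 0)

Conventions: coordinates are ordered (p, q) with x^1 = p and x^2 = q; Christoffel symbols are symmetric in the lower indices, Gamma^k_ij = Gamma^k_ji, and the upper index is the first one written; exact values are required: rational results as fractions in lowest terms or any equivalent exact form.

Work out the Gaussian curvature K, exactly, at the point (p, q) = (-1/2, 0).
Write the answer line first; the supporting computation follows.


Answer: K = -1024/28561

E = 10, F = -9/4, G = 25/16, EG - F^2 = 169/16 at the point
E_p = -36, E_q = 18, F_p = 27/2, F_q = -19/4, G_p = -9/2, G_q = 5/4
E_qq = 46, F_pq = 65/2, G_pp = 27
Apply the Brioschi formula K = (det M1 - det M2)/(EG - F^2)^2 over the derivative matrices of E, F, G.
M1 = [[-E_qq/2 + F_pq - G_pp/2, E_p/2, F_p - E_q/2], [F_q - G_p/2, E, F], [G_q/2, F, G]] = [[-4, -18, 9/2], [-5/2, 10, -9/4], [5/8, -9/4, 25/16]]; det M1 = -1441/16
M2 = [[0, E_q/2, G_p/2], [E_q/2, E, F], [G_p/2, F, G]] = [[0, 9, -9/4], [9, 10, -9/4], [-9/4, -9/4, 25/16]]; det M2 = -1377/16
det M1 - det M2 = -4; K = -4 / (169/16)^2 = -1024/28561


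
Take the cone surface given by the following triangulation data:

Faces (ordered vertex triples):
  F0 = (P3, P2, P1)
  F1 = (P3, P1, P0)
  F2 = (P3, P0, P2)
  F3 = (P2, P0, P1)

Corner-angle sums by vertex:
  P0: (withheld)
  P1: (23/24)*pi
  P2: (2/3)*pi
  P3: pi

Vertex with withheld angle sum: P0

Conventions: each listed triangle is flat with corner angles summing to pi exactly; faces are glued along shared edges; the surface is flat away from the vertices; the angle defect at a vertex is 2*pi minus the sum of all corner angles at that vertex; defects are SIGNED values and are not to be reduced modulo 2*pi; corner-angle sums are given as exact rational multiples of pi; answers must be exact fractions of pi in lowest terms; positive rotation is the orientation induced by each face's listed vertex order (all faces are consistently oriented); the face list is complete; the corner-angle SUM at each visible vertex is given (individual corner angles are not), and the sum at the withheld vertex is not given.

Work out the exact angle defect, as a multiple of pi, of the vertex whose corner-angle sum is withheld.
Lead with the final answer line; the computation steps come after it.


Answer: defect(P0) = (5/8)*pi

V = 4, E = 6, F = 4; chi = V - E + F = 2
Gauss-Bonnet: total defect = 2*pi*chi = 4*pi; visible defects sum to (27/8)*pi


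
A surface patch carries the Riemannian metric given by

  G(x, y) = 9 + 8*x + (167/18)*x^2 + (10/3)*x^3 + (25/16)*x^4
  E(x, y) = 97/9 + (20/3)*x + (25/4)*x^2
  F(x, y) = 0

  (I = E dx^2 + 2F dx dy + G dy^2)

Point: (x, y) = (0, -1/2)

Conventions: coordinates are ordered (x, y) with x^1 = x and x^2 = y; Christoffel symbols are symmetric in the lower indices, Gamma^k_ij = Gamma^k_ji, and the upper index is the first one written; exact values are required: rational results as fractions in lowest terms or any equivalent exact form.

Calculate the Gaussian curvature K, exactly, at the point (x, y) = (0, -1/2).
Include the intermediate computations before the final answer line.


E = 97/9, F = 0, G = 9, EG - F^2 = 97 at the point
E_x = 20/3, E_y = 0, F_x = 0, F_y = 0, G_x = 8, G_y = 0
E_yy = 0, F_xy = 0, G_xx = 167/9
The intrinsic route: Brioschi's K = (det M1 - det M2)/(EG - F^2)^2.
M1 = [[-E_yy/2 + F_xy - G_xx/2, E_x/2, F_x - E_y/2], [F_y - G_x/2, E, F], [G_y/2, F, G]] = [[-167/18, 10/3, 0], [-4, 97/9, 0], [0, 0, 9]]; det M1 = -14039/18
M2 = [[0, E_y/2, G_x/2], [E_y/2, E, F], [G_x/2, F, G]] = [[0, 0, 4], [0, 97/9, 0], [4, 0, 9]]; det M2 = -1552/9
det M1 - det M2 = -1215/2; K = -1215/2 / (97)^2 = -1215/18818

Answer: K = -1215/18818


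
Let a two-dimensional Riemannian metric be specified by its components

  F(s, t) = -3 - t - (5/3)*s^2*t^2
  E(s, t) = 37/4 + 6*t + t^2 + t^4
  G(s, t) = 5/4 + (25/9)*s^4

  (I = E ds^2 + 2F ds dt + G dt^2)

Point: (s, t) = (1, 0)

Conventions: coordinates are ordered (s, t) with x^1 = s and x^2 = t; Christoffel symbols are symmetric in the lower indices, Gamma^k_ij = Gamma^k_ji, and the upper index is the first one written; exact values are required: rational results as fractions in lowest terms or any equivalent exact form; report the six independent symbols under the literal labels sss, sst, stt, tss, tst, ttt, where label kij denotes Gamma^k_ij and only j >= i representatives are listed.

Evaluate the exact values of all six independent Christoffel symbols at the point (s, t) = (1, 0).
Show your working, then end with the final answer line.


E = 37/4, F = -3, G = 145/36 at the point
E_s = 0, E_t = 6, F_s = 0, F_t = -1, G_s = 100/9, G_t = 0
EG - F^2 = 4069/144;  g^inv = (144/4069) * [[145/36, 3], [3, 37/4]]
first-kind symbols [ij,l] = (1/2)(d_i g_jl + d_j g_il - d_l g_ij): [ss,s] = E_s/2 = 0, [ss,t] = F_s - E_t/2 = -3, [st,s] = E_t/2 = 3, [st,t] = G_s/2 = 50/9, [tt,s] = F_t - G_s/2 = -59/9, [tt,t] = G_t/2 = 0
Gamma^s_ij = (G*[ij,s] - F*[ij,t])/(EG - F^2), Gamma^t_ij = (E*[ij,t] - F*[ij,s])/(EG - F^2)

Answer: Gamma_sss = -1296/4069, Gamma_sst = 4140/4069, Gamma_stt = -34220/36621, Gamma_tss = -3996/4069, Gamma_tst = 8696/4069, Gamma_ttt = -2832/4069


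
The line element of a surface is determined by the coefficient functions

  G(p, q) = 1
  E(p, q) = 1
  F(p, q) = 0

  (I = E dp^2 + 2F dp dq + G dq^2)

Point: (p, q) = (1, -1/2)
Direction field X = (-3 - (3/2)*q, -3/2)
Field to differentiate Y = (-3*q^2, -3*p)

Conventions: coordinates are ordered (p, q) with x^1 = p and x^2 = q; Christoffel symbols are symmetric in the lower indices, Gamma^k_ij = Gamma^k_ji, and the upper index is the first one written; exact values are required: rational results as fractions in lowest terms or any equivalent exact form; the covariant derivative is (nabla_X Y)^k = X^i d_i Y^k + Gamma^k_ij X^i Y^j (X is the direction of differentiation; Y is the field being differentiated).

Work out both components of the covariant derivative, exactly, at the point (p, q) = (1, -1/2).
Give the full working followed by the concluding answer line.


E = 1, F = 0, G = 1 at the point
E_p = 0, E_q = 0, F_p = 0, F_q = 0, G_p = 0, G_q = 0
EG - F^2 = 1;  g^inv = (1) * [[1, 0], [0, 1]]
first-kind symbols [ij,l] = (1/2)(d_i g_jl + d_j g_il - d_l g_ij): [pp,p] = E_p/2 = 0, [pp,q] = F_p - E_q/2 = 0, [pq,p] = E_q/2 = 0, [pq,q] = G_p/2 = 0, [qq,p] = F_q - G_p/2 = 0, [qq,q] = G_q/2 = 0
Gamma^p_ij = (G*[ij,p] - F*[ij,q])/(EG - F^2), Gamma^q_ij = (E*[ij,q] - F*[ij,p])/(EG - F^2)
Gamma_ppp = 0, Gamma_ppq = 0, Gamma_pqq = 0, Gamma_qpp = 0, Gamma_qpq = 0, Gamma_qqq = 0
X = (-9/4, -3/2), Y = (-3/4, -3) at the point

Answer: (nabla_X Y)^p = -9/2, (nabla_X Y)^q = 27/4


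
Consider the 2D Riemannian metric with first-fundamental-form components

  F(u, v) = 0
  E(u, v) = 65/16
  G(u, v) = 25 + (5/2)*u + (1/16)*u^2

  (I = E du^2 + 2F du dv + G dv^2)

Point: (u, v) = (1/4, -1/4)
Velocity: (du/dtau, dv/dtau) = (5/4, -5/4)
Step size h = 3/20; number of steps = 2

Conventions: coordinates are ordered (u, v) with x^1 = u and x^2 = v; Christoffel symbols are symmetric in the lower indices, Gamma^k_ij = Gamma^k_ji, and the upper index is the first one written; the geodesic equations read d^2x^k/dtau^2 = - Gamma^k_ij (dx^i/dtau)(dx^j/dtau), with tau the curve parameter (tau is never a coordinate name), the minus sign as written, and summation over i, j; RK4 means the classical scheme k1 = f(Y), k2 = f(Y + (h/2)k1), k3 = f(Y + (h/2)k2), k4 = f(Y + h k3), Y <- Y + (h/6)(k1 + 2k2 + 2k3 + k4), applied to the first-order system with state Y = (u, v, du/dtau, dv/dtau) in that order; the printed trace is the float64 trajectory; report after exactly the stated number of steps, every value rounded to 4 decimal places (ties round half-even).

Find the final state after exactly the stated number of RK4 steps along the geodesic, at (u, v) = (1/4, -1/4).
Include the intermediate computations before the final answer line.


f(Y) = (du/dtau, dv/dtau, -Gamma^u_ij Y'^i Y'^j, -Gamma^v_ij Y'^i Y'^j) with the Gammas evaluated at the stage position; h = 0.150000; intermediate values shown to 6 dp
step 0: u = 0.2500, v = -0.2500, du/dtau = 1.2500, dv/dtau = -1.2500
step 1:
  k1: at (u, v) = (0.250000, -0.250000), (du/dtau, dv/dtau) = (1.250000, -1.250000); Gamma_uuu = 0.000000, Gamma_uuv = 0.000000, Gamma_uvv = -0.311538, Gamma_vuu = 0.000000, Gamma_vuv = 0.049383, Gamma_vvv = 0.000000; k1 = (1.250000, -1.250000, 0.486779, 0.154321)
  k2: at (u, v) = (0.343750, -0.343750), (du/dtau, dv/dtau) = (1.286508, -1.238426); Gamma_uuu = 0.000000, Gamma_uuv = 0.000000, Gamma_uvv = -0.312981, Gamma_vuu = 0.000000, Gamma_vuv = 0.049155, Gamma_vvv = 0.000000; k2 = (1.286508, -1.238426, 0.480018, 0.156632)
  k3: at (u, v) = (0.346488, -0.342882), (du/dtau, dv/dtau) = (1.286001, -1.238253); Gamma_uuu = 0.000000, Gamma_uuv = 0.000000, Gamma_uvv = -0.313023, Gamma_vuu = 0.000000, Gamma_vuv = 0.049149, Gamma_vvv = 0.000000; k3 = (1.286001, -1.238253, 0.479948, 0.156528)
  k4: at (u, v) = (0.442900, -0.435738), (du/dtau, dv/dtau) = (1.321992, -1.226521); Gamma_uuu = 0.000000, Gamma_uuv = 0.000000, Gamma_uvv = -0.314506, Gamma_vuu = 0.000000, Gamma_vuv = 0.048917, Gamma_vvv = 0.000000; k4 = (1.321992, -1.226521, 0.473128, 0.158632)
  Y <- Y + (h/6)(k1 + 2k2 + 2k3 + k4): u = 0.4429, v = -0.4357, du/dtau = 1.3220, dv/dtau = -1.2265
step 2:
  k1: at (u, v) = (0.442925, -0.435747), (du/dtau, dv/dtau) = (1.321996, -1.226518); Gamma_uuu = 0.000000, Gamma_uuv = 0.000000, Gamma_uvv = -0.314507, Gamma_vuu = 0.000000, Gamma_vuv = 0.048917, Gamma_vvv = 0.000000; k1 = (1.321996, -1.226518, 0.473127, 0.158632)
  k2: at (u, v) = (0.542075, -0.527736), (du/dtau, dv/dtau) = (1.357481, -1.214621); Gamma_uuu = 0.000000, Gamma_uuv = 0.000000, Gamma_uvv = -0.316032, Gamma_vuu = 0.000000, Gamma_vuv = 0.048681, Gamma_vvv = 0.000000; k2 = (1.357481, -1.214621, 0.466243, 0.160531)
  k3: at (u, v) = (0.544736, -0.526844), (du/dtau, dv/dtau) = (1.356964, -1.214478); Gamma_uuu = 0.000000, Gamma_uuv = 0.000000, Gamma_uvv = -0.316073, Gamma_vuu = 0.000000, Gamma_vuv = 0.048674, Gamma_vvv = 0.000000; k3 = (1.356964, -1.214478, 0.466194, 0.160431)
  k4: at (u, v) = (0.646470, -0.617919), (du/dtau, dv/dtau) = (1.391925, -1.202454); Gamma_uuu = 0.000000, Gamma_uuv = 0.000000, Gamma_uvv = -0.317638, Gamma_vuu = 0.000000, Gamma_vuv = 0.048434, Gamma_vvv = 0.000000; k4 = (1.391925, -1.202454, 0.459271, 0.162132)
  Y <- Y + (h/6)(k1 + 2k2 + 2k3 + k4): u = 0.6465, v = -0.6179, du/dtau = 1.3919, dv/dtau = -1.2025

Answer: u = 0.6465, v = -0.6179, du/dtau = 1.3919, dv/dtau = -1.2025


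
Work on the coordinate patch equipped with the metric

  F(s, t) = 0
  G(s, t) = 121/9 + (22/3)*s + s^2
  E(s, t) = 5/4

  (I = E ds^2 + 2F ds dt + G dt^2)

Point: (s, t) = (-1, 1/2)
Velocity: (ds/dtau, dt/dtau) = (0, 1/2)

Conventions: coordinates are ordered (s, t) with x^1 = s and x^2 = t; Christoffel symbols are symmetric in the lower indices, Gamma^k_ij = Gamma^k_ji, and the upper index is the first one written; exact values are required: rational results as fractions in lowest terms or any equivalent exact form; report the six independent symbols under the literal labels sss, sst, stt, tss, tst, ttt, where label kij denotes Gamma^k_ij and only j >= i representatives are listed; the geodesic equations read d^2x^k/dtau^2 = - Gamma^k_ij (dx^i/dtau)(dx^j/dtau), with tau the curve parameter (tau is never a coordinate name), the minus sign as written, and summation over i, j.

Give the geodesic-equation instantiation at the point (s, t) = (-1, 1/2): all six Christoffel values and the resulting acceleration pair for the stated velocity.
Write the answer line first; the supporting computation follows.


Answer: Gamma_sss = 0, Gamma_sst = 0, Gamma_stt = -32/15, Gamma_tss = 0, Gamma_tst = 3/8, Gamma_ttt = 0; accelerations (d^2s/dtau^2, d^2t/dtau^2) = (8/15, 0)

E = 5/4, F = 0, G = 64/9 at the point
E_s = 0, E_t = 0, F_s = 0, F_t = 0, G_s = 16/3, G_t = 0
EG - F^2 = 80/9;  g^inv = (9/80) * [[64/9, 0], [0, 5/4]]
first-kind symbols [ij,l] = (1/2)(d_i g_jl + d_j g_il - d_l g_ij): [ss,s] = E_s/2 = 0, [ss,t] = F_s - E_t/2 = 0, [st,s] = E_t/2 = 0, [st,t] = G_s/2 = 8/3, [tt,s] = F_t - G_s/2 = -8/3, [tt,t] = G_t/2 = 0
Gamma^s_ij = (G*[ij,s] - F*[ij,t])/(EG - F^2), Gamma^t_ij = (E*[ij,t] - F*[ij,s])/(EG - F^2)
Gamma_sss = 0, Gamma_sst = 0, Gamma_stt = -32/15, Gamma_tss = 0, Gamma_tst = 3/8, Gamma_ttt = 0
d^2s/dtau^2 = -(Gamma_sss*(0)^2 + 2*Gamma_sst*(0)*(1/2) + Gamma_stt*(1/2)^2) = 8/15
d^2t/dtau^2 = -(Gamma_tss*(0)^2 + 2*Gamma_tst*(0)*(1/2) + Gamma_ttt*(1/2)^2) = 0


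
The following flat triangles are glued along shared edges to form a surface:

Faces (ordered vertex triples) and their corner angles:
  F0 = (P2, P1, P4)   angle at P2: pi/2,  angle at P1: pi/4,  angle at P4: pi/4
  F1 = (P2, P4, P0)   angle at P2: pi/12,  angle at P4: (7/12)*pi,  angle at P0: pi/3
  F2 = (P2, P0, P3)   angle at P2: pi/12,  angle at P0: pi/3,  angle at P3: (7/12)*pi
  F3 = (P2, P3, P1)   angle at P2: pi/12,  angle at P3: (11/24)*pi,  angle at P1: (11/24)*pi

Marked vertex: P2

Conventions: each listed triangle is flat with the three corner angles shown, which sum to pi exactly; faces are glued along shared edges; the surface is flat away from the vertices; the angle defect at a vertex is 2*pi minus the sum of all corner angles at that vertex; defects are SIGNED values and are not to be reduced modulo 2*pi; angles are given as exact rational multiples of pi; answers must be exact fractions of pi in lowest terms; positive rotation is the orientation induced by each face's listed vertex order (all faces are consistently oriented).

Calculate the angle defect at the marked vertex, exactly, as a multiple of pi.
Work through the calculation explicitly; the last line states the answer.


Sum of corner angles at P2: (3/4)*pi
defect = 2*pi - (3/4)*pi

Answer: defect(P2) = (5/4)*pi


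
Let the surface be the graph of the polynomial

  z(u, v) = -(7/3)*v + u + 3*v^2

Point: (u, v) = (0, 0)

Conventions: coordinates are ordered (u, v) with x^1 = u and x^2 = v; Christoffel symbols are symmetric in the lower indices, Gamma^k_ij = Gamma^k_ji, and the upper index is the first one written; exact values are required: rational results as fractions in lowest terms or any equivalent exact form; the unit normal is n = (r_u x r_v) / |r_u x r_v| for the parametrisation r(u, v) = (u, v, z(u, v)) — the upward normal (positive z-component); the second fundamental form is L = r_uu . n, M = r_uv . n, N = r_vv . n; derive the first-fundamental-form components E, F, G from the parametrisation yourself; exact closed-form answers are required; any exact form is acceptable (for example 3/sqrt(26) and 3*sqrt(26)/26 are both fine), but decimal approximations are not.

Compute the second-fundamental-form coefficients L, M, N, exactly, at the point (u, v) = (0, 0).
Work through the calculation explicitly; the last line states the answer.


z_u = 1, z_v = -7/3, z_uu = 0, z_uv = 0, z_vv = 6
E = 2, F = -7/3, G = 58/9; answer radicand W^2 = 67/9
unnormalised second-form numerators: l = 0, m = 0, n = 6; L = l/sqrt(67/9), and similarly M = m/sqrt(W^2), N = n/sqrt(W^2)

Answer: L = 0, M = 0, N = 18*sqrt(67)/67


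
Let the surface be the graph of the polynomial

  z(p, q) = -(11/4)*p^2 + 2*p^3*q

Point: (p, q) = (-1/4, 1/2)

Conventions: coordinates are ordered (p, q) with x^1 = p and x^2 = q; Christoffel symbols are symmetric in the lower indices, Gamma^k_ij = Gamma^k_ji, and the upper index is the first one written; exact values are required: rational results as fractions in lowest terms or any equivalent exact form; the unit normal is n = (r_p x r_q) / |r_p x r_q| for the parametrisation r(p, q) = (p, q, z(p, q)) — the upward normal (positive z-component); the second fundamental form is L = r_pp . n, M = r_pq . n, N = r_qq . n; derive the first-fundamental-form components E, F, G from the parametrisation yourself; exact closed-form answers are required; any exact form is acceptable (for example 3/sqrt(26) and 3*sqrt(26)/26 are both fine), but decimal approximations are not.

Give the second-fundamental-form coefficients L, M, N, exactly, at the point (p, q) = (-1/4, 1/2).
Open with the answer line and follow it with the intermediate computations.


Answer: L = -224*sqrt(141)/705, M = 4*sqrt(141)/235, N = 0

z_p = 25/16, z_q = -1/32, z_pp = -7, z_pq = 3/8, z_qq = 0
E = 881/256, F = -25/512, G = 1025/1024; answer radicand W^2 = 3525/1024
unnormalised second-form numerators: l = -7, m = 3/8, n = 0; L = l/sqrt(3525/1024), and similarly M = m/sqrt(W^2), N = n/sqrt(W^2)


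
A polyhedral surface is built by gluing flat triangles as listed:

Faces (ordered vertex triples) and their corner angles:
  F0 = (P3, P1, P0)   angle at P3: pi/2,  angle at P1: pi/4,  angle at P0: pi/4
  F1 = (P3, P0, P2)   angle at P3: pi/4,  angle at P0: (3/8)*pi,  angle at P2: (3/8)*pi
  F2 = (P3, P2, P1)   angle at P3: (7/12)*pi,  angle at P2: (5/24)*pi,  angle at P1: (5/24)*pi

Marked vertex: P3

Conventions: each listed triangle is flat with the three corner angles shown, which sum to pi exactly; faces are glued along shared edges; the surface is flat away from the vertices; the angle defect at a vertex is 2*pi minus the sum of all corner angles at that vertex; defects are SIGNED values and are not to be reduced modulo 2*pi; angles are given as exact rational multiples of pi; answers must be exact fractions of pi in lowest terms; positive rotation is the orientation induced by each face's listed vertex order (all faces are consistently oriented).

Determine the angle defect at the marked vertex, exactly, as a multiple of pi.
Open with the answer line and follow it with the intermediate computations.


Answer: defect(P3) = (2/3)*pi

Sum of corner angles at P3: (4/3)*pi
defect = 2*pi - (4/3)*pi


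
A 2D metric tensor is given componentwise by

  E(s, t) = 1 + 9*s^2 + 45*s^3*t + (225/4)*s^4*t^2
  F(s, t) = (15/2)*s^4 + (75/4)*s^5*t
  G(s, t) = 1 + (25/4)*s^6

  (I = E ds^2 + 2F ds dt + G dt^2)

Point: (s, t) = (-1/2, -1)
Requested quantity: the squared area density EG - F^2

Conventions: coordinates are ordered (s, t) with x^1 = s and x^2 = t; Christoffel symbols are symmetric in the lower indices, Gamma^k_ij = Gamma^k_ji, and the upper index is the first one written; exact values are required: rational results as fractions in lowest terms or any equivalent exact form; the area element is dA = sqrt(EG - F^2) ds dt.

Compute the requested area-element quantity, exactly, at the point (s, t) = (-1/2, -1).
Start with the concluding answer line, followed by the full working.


Answer: EG - F^2 = 3197/256

E = 793/64, F = 135/128, G = 281/256; EG - F^2 = 3197/256


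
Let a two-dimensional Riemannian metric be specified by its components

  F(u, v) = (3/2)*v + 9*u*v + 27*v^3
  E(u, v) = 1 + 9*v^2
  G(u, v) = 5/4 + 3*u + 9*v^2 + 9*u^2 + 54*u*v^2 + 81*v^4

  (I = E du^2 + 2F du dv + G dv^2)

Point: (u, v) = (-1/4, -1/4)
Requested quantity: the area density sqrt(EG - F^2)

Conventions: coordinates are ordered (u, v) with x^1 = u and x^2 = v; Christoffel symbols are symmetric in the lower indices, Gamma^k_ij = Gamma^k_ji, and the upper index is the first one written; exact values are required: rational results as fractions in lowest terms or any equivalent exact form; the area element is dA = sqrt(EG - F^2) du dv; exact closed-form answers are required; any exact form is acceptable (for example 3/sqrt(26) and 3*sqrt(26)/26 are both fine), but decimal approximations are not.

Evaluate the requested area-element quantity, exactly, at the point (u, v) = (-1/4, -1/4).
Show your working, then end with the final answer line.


E = 25/16, F = -15/64, G = 281/256; EG - F^2 = 425/256

Answer: sqrt(EG - F^2) = 5*sqrt(17)/16


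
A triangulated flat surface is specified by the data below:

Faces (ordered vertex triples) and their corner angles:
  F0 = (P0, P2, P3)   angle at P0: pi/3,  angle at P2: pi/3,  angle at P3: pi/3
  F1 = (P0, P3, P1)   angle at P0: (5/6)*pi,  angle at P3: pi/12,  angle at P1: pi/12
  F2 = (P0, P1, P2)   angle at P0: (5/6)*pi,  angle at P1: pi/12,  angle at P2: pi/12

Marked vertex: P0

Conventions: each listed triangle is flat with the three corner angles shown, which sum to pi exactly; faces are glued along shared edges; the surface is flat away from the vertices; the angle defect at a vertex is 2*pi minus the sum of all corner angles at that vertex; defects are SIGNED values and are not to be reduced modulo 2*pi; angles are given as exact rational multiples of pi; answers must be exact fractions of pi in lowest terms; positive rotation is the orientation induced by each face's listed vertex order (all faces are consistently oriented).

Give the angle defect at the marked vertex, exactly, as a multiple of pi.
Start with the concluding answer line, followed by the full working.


Answer: defect(P0) = 0

Sum of corner angles at P0: 2*pi
defect = 2*pi - 2*pi


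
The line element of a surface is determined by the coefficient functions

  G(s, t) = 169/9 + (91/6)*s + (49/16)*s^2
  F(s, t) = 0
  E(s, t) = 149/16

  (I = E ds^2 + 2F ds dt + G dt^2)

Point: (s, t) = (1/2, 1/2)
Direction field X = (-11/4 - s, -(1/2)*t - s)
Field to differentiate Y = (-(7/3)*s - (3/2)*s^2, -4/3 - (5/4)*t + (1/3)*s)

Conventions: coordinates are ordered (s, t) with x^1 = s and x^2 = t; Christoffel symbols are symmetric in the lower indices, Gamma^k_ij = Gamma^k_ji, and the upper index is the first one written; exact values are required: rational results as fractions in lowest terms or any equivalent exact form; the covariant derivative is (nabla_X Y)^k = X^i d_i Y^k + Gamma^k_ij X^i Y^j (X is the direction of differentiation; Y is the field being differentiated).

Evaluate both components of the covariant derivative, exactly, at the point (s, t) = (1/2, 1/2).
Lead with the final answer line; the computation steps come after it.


Answer: (nabla_X Y)^s = 106261/9536, (nabla_X Y)^t = 2639/1200

E = 149/16, F = 0, G = 15625/576 at the point
E_s = 0, E_t = 0, F_s = 0, F_t = 0, G_s = 875/48, G_t = 0
EG - F^2 = 2328125/9216;  g^inv = (9216/2328125) * [[15625/576, 0], [0, 149/16]]
first-kind symbols [ij,l] = (1/2)(d_i g_jl + d_j g_il - d_l g_ij): [ss,s] = E_s/2 = 0, [ss,t] = F_s - E_t/2 = 0, [st,s] = E_t/2 = 0, [st,t] = G_s/2 = 875/96, [tt,s] = F_t - G_s/2 = -875/96, [tt,t] = G_t/2 = 0
Gamma^s_ij = (G*[ij,s] - F*[ij,t])/(EG - F^2), Gamma^t_ij = (E*[ij,t] - F*[ij,s])/(EG - F^2)
Gamma_sss = 0, Gamma_sst = 0, Gamma_stt = -875/894, Gamma_tss = 0, Gamma_tst = 42/125, Gamma_ttt = 0
X = (-13/4, -3/4), Y = (-37/24, -43/24) at the point


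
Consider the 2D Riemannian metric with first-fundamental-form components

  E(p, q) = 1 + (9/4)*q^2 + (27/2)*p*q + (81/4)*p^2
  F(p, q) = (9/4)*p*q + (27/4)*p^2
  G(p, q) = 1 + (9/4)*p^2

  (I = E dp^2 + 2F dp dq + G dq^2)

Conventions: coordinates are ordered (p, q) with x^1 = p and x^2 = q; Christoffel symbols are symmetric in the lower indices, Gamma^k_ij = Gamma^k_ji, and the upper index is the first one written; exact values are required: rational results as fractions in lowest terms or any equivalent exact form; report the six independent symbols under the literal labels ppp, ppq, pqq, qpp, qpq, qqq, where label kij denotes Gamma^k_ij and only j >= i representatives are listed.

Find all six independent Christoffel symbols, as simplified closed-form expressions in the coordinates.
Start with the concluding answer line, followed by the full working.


Answer: Gamma_ppp = (81*p + 27*q)/(90*p^2 + 54*p*q + 9*q^2 + 4), Gamma_ppq = (27*p + 9*q)/(90*p^2 + 54*p*q + 9*q^2 + 4), Gamma_pqq = 0, Gamma_qpp = 27*p/(90*p^2 + 54*p*q + 9*q^2 + 4), Gamma_qpq = 9*p/(90*p^2 + 54*p*q + 9*q^2 + 4), Gamma_qqq = 0

E = 1 + (9/4)*q^2 + (27/2)*p*q + (81/4)*p^2; F = (9/4)*p*q + (27/4)*p^2; G = 1 + (9/4)*p^2
Gamma^k_ij = (1/2) g^{kl} (d_i g_jl + d_j g_il - d_l g_ij), with g^inv = (1/(EG-F^2)) [[G, -F], [-F, E]]
first partials: E_p = (27/2)*q + (81/2)*p, E_q = (9/2)*q + (27/2)*p, F_p = (9/4)*q + (27/2)*p, F_q = (9/4)*p, G_p = (9/2)*p, G_q = 0
D = EG - F^2 = 1 + (9/4)*q^2 + (27/2)*p*q + (45/2)*p^2
expanded: Gamma^p_pp = (G E_p - 2F F_p + F E_q)/(2D), Gamma^p_pq = (G E_q - F G_p)/(2D), Gamma^p_qq = (2G F_q - G G_p - F G_q)/(2D), Gamma^q_pp = (2E F_p - E E_q - F E_p)/(2D), Gamma^q_pq = (E G_p - F E_q)/(2D), Gamma^q_qq = (E G_q - 2F F_q + F G_p)/(2D); substitute and cancel common factors


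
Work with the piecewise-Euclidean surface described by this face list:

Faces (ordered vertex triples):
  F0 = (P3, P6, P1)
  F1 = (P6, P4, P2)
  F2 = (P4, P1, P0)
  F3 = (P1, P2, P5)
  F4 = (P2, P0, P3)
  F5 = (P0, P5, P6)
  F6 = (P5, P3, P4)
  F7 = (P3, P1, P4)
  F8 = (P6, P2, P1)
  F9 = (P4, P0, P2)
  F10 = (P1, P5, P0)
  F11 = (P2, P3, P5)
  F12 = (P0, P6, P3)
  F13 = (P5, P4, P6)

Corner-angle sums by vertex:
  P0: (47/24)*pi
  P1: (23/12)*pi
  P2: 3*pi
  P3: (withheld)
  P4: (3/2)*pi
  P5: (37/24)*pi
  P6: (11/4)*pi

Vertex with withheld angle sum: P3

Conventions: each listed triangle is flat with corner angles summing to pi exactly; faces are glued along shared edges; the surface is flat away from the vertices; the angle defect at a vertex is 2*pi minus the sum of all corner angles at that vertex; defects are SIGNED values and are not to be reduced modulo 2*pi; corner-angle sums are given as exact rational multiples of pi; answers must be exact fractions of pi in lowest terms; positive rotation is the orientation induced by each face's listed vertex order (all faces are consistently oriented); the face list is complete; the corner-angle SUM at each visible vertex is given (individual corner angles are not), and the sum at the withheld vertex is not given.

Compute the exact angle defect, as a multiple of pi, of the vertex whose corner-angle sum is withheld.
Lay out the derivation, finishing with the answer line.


V = 7, E = 21, F = 14; chi = V - E + F = 0
Gauss-Bonnet: total defect = 2*pi*chi = 0; visible defects sum to (-2/3)*pi

Answer: defect(P3) = (2/3)*pi


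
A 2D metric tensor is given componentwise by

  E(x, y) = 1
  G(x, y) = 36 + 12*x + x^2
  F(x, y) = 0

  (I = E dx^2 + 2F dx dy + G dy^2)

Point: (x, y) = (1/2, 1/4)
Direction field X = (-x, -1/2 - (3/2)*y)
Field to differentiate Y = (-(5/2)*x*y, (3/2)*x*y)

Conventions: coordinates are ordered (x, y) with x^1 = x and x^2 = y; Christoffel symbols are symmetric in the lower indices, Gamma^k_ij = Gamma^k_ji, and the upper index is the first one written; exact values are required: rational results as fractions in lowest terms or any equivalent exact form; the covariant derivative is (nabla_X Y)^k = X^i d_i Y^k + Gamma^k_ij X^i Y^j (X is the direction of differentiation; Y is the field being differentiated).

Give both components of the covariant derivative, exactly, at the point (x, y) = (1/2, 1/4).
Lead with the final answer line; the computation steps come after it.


Answer: (nabla_X Y)^x = 633/256, (nabla_X Y)^y = -679/832

E = 1, F = 0, G = 169/4 at the point
E_x = 0, E_y = 0, F_x = 0, F_y = 0, G_x = 13, G_y = 0
EG - F^2 = 169/4;  g^inv = (4/169) * [[169/4, 0], [0, 1]]
first-kind symbols [ij,l] = (1/2)(d_i g_jl + d_j g_il - d_l g_ij): [xx,x] = E_x/2 = 0, [xx,y] = F_x - E_y/2 = 0, [xy,x] = E_y/2 = 0, [xy,y] = G_x/2 = 13/2, [yy,x] = F_y - G_x/2 = -13/2, [yy,y] = G_y/2 = 0
Gamma^x_ij = (G*[ij,x] - F*[ij,y])/(EG - F^2), Gamma^y_ij = (E*[ij,y] - F*[ij,x])/(EG - F^2)
Gamma_xxx = 0, Gamma_xxy = 0, Gamma_xyy = -13/2, Gamma_yxx = 0, Gamma_yxy = 2/13, Gamma_yyy = 0
X = (-1/2, -7/8), Y = (-5/16, 3/16) at the point
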